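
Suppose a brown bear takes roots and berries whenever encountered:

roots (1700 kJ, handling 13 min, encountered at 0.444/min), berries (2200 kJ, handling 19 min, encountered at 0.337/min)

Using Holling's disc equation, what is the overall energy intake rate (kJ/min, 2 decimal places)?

113.56 kJ/min

R = Σλ_iE_i / (1 + Σλ_ih_i)
Numerator: 0.444×1700 + 0.337×2200 = 1496
Denominator: 1 + 0.444×13 + 0.337×19 = 13.18
R = 1496/13.18 = 113.6 kJ/min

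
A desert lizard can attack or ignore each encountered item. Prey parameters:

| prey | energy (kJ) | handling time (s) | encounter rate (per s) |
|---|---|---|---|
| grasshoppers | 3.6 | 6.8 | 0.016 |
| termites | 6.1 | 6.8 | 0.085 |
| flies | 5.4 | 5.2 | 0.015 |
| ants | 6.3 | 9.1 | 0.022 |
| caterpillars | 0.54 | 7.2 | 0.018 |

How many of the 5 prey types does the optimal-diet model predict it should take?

4

E/h in descending order: flies 1.04, termites 0.897, ants 0.692, grasshoppers 0.529, caterpillars 0.075 kJ/s. The optimal diet is the largest prefix of this list for which every included type satisfies E_i/h_i > R on the types above it.
Rate on top 1: 0.07514. termites: 0.897 > 0.07514 → include.
Rate on top 2: 0.362. ants: 0.692 > 0.362 → include.
Rate on top 3: 0.3976. grasshoppers: 0.529 > 0.3976 → include.
Rate on top 4: 0.4049. caterpillars: 0.075 < 0.4049 → exclude; stop.
Optimal diet: flies, termites, ants, grasshoppers — 4 of 5 types.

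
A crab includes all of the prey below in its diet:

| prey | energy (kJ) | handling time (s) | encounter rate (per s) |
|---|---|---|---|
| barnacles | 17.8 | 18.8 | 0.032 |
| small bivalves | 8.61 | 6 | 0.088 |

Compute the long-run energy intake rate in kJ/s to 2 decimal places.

R = Σλ_iE_i / (1 + Σλ_ih_i)
Numerator: 0.032×17.8 + 0.088×8.61 = 1.327
Denominator: 1 + 0.032×18.8 + 0.088×6 = 2.13
R = 1.327/2.13 = 0.6233 kJ/s

0.62 kJ/s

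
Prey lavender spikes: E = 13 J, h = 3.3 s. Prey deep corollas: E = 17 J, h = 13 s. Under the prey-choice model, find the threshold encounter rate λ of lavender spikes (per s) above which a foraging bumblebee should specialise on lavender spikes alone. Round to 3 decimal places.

0.151 per s

The zero-one rule: include deep corollas iff E₂/h₂ > λE₁/(1+λh₁). Equality gives the switch point.
λE₁h₂ = E₂ + λE₂h₁ ⇒ λ = E₂/(E₁h₂ − E₂h₁) = 17/(169 − 56.1) = 0.1506 per s.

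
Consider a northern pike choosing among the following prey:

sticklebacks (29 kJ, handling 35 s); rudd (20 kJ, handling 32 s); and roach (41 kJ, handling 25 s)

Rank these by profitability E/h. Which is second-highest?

sticklebacks

Profitability E/h (kJ/s): sticklebacks = 29/35 = 0.829, rudd = 20/32 = 0.625, roach = 41/25 = 1.64.
Ranked: roach > sticklebacks > rudd.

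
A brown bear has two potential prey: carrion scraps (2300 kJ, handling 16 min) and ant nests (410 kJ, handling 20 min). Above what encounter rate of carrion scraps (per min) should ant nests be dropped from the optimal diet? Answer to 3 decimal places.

The zero-one rule: include ant nests iff E₂/h₂ > λE₁/(1+λh₁). Equality gives the switch point.
λE₁h₂ = E₂ + λE₂h₁ ⇒ λ = E₂/(E₁h₂ − E₂h₁) = 410/(4.6e+04 − 6560) = 0.0104 per min.

0.010 per min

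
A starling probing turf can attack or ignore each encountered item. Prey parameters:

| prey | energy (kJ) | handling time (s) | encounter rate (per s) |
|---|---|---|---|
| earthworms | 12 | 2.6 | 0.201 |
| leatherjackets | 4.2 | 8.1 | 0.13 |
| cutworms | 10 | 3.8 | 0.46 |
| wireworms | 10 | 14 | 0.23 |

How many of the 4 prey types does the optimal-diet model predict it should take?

2

Rank by E/h (kJ/s): earthworms 4.62, cutworms 2.63, wireworms 0.714, leatherjackets 0.519. Include each in turn until the next type's E/h falls below the running intake rate.
Rate on top 1: 1.584. cutworms: 2.63 > 1.584 → include.
Rate on top 2: 2.144. wireworms: 0.714 < 2.144 → exclude; stop.
Optimal diet: earthworms, cutworms — 2 of 4 types.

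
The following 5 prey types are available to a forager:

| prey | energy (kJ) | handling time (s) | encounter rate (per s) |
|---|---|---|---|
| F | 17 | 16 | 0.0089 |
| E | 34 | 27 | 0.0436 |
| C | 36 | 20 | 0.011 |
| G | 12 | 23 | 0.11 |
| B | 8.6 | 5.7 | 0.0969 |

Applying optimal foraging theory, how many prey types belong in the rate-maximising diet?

Rank by E/h (kJ/s): C 1.8, B 1.51, E 1.26, F 1.06, G 0.522. Include each in turn until the next type's E/h falls below the running intake rate.
Rate on top 1: 0.3246. B: 1.51 > 0.3246 → include.
Rate on top 2: 0.6936. E: 1.26 > 0.6936 → include.
Rate on top 3: 0.9194. F: 1.06 > 0.9194 → include.
Rate on top 4: 0.926. G: 0.522 < 0.926 → exclude; stop.
Optimal diet: C, B, E, F — 4 of 5 types.

4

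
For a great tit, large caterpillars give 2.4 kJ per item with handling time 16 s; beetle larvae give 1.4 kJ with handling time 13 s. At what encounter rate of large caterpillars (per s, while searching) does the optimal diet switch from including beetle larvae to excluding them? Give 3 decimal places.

0.159 per s

The zero-one rule: include beetle larvae iff E₂/h₂ > λE₁/(1+λh₁). Equality gives the switch point.
λE₁h₂ = E₂ + λE₂h₁ ⇒ λ = E₂/(E₁h₂ − E₂h₁) = 1.4/(31.2 − 22.4) = 0.1591 per s.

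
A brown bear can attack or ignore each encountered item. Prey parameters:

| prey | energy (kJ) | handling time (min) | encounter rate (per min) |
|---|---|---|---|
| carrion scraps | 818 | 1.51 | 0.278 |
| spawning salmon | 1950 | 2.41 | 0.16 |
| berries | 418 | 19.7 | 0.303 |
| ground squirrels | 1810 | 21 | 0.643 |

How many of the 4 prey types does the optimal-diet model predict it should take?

2

Rank by E/h (kJ/min): spawning salmon 809, carrion scraps 542, ground squirrels 86.2, berries 21.2. Include each in turn until the next type's E/h falls below the running intake rate.
Rate on top 1: 225.2. carrion scraps: 542 > 225.2 → include.
Rate on top 2: 298.8. ground squirrels: 86.2 < 298.8 → exclude; stop.
Optimal diet: spawning salmon, carrion scraps — 2 of 4 types.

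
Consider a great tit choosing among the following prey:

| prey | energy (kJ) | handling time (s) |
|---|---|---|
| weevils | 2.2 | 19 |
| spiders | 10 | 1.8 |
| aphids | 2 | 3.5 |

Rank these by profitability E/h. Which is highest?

In descending order of E/h:
spiders: 10/1.8 = 5.56 kJ/s
aphids: 2/3.5 = 0.571 kJ/s
weevils: 2.2/19 = 0.116 kJ/s

spiders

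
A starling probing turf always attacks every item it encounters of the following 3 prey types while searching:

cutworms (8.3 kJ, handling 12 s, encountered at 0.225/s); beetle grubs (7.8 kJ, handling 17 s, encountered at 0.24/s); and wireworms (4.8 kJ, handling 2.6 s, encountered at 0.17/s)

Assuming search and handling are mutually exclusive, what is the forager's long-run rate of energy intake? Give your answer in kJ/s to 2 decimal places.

R = (0.225×8.3 + 0.24×7.8 + 0.17×4.8) / (1 + 0.225×12 + 0.24×17 + 0.17×2.6) = 4.556/8.222 = 0.5541 kJ/s.

0.55 kJ/s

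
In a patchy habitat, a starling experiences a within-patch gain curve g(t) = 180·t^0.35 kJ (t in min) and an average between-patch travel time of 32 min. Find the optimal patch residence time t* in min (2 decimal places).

17.23 min

Optimal t* satisfies g'(t*) = g(t*)/(T + t*).
g'(t) = 0.35·180·t^-0.65. Setting 0.35·180·t^-0.65 = 180·t^0.35/(32+t) gives 0.35(32+t) = t, so 0.65·t = 0.35×32.
t* = 0.35×32/0.65 = 17.23 min.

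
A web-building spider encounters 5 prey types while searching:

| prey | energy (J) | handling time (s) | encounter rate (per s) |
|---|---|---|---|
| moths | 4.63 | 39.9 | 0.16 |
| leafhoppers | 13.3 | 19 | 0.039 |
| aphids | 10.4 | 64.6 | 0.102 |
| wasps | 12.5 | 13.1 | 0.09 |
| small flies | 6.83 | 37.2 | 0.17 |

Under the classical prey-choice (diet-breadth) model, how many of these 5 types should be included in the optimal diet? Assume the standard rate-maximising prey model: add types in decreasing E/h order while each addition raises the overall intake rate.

E/h in descending order: wasps 0.954, leafhoppers 0.7, small flies 0.184, aphids 0.161, moths 0.116 J/s. The optimal diet is the largest prefix of this list for which every included type satisfies E_i/h_i > R on the types above it.
Rate on top 1: 0.5163. leafhoppers: 0.7 > 0.5163 → include.
Rate on top 2: 0.5629. small flies: 0.184 < 0.5629 → exclude; stop.
Optimal diet: wasps, leafhoppers — 2 of 5 types.

2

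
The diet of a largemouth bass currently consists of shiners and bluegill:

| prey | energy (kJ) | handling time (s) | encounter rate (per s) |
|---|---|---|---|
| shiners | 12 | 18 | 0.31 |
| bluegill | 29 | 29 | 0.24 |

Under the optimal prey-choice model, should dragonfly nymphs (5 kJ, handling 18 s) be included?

No

Intake rate on the current diet: R = (0.31×12 + 0.24×29) / (1 + 0.31×18 + 0.24×29) = 10.68/13.54 = 0.7888 kJ/s.
Profitability of dragonfly nymphs: 5/18 = 0.2778 kJ/s.
Since 0.2778 < R, time spent handling dragonfly nymphs is better spent searching.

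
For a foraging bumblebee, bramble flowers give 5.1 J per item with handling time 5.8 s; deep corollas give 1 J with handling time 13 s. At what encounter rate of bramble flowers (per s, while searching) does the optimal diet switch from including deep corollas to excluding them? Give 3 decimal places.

0.017 per s

The zero-one rule: include deep corollas iff E₂/h₂ > λE₁/(1+λh₁). Equality gives the switch point.
λE₁h₂ = E₂ + λE₂h₁ ⇒ λ = E₂/(E₁h₂ − E₂h₁) = 1/(66.3 − 5.8) = 0.01653 per s.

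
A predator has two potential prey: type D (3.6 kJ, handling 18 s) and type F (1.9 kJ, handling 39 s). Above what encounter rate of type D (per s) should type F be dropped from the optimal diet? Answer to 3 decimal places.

0.018 per s

The zero-one rule: include type F iff E₂/h₂ > λE₁/(1+λh₁). Equality gives the switch point.
λE₁h₂ = E₂ + λE₂h₁ ⇒ λ = E₂/(E₁h₂ − E₂h₁) = 1.9/(140.4 − 34.2) = 0.01789 per s.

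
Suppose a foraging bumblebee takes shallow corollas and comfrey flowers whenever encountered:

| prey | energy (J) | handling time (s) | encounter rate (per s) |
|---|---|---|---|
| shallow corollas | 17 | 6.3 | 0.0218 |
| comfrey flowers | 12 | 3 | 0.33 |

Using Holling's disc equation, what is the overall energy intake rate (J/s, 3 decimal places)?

2.036 J/s

R = Σλ_iE_i / (1 + Σλ_ih_i)
Numerator: 0.0218×17 + 0.33×12 = 4.331
Denominator: 1 + 0.0218×6.3 + 0.33×3 = 2.127
R = 4.331/2.127 = 2.036 J/s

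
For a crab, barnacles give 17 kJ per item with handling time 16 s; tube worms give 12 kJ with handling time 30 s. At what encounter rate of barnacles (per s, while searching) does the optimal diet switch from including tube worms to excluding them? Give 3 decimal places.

At the threshold, the rate on barnacles alone equals the profitability of tube worms: λ·17/(1 + λ·16) = 12/30 = 0.4.
Rearranging, λ(17 − 0.4×16) = 0.4, so λ = 0.4/10.6 = 0.03774 per s.

0.038 per s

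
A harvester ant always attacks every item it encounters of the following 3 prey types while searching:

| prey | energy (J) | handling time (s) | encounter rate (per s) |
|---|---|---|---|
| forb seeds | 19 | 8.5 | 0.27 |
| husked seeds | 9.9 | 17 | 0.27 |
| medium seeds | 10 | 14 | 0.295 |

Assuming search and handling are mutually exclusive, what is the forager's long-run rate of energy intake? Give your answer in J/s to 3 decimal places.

0.895 J/s

Energy encountered per unit search time: 0.27×19 + 0.27×9.9 + 0.295×10 = 10.75 J/s.
Handling time per unit search time: 0.27×8.5 + 0.27×17 + 0.295×14 = 11.02.
Rate = 10.75/(1 + 11.02) = 0.895 J/s.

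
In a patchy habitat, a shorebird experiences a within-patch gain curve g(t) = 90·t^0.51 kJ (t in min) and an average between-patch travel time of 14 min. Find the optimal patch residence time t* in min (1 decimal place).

14.6 min

Maximise g(t)/(T+t): set derivative to zero → g'(t)(T+t) = g(t).
g'(t) = 0.51·90·t^-0.49. Setting 0.51·90·t^-0.49 = 90·t^0.51/(14+t) gives 0.51(14+t) = t, so 0.49·t = 0.51×14.
t* = 0.51×14/0.49 = 14.57 min.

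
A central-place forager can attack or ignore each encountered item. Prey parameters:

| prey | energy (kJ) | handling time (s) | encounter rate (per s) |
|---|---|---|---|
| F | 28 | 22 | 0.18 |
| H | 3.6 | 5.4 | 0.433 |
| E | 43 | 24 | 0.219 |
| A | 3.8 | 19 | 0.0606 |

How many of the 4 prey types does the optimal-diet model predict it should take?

E/h in descending order: E 1.79, F 1.27, H 0.667, A 0.2 kJ/s. The optimal diet is the largest prefix of this list for which every included type satisfies E_i/h_i > R on the types above it.
Rate on top 1: 1.505. F: 1.27 < 1.505 → exclude; stop.
Optimal diet: E — 1 of 4 types.

1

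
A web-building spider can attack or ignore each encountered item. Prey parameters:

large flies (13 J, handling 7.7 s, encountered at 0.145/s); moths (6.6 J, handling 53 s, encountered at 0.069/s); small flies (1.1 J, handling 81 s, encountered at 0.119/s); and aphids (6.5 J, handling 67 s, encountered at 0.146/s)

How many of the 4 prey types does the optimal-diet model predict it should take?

1

E/h in descending order: large flies 1.69, moths 0.125, aphids 0.097, small flies 0.0136 J/s. The optimal diet is the largest prefix of this list for which every included type satisfies E_i/h_i > R on the types above it.
Rate on top 1: 0.8906. moths: 0.125 < 0.8906 → exclude; stop.
Optimal diet: large flies — 1 of 4 types.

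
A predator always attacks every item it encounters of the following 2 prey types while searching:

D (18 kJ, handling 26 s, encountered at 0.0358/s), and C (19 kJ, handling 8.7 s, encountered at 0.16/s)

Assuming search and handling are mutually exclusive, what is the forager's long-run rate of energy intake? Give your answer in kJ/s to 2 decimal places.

R = (0.0358×18 + 0.16×19) / (1 + 0.0358×26 + 0.16×8.7) = 3.684/3.323 = 1.109 kJ/s.

1.11 kJ/s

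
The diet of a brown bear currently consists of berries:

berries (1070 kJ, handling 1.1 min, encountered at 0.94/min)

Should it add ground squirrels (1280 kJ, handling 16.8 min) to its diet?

No

On berries alone, R = ΣλE/(1+Σλh) = 1006/2.034 = 494.5 kJ/min.
Profitability of ground squirrels: 1280/16.8 = 76.19 kJ/min.
76.19 < 494.5, so adding ground squirrels would lower the average — exclude it.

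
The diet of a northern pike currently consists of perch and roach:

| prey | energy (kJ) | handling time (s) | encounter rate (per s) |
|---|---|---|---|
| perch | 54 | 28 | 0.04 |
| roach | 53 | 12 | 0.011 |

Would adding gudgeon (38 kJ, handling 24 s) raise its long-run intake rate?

Intake rate on the current diet: R = (0.04×54 + 0.011×53) / (1 + 0.04×28 + 0.011×12) = 2.743/2.252 = 1.218 kJ/s.
gudgeon: E/h = 38/24 = 1.583 kJ/s.
1.583 > 1.218, so adding gudgeon raises the average — include it.

Yes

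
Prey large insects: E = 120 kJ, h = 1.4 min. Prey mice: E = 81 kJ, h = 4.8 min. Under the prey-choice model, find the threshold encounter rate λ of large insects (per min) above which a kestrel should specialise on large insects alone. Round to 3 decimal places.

Drop mice once their profitability E₂/h₂ falls below the rate achievable on large insects alone: E₂/h₂ = λE₁/(1 + λh₁).
Solve for λ: λE₁h₂ = E₂(1 + λh₁) → λ(E₁h₂ − E₂h₁) = E₂ → λ = E₂/(E₁h₂ − E₂h₁).
λ = 81/(120×4.8 − 81×1.4) = 81/462.6 = 0.1751 per min.

0.175 per min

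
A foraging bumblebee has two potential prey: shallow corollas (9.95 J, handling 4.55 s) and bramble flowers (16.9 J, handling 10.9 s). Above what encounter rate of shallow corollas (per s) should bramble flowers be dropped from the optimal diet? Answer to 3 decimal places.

The zero-one rule: include bramble flowers iff E₂/h₂ > λE₁/(1+λh₁). Equality gives the switch point.
λE₁h₂ = E₂ + λE₂h₁ ⇒ λ = E₂/(E₁h₂ − E₂h₁) = 16.9/(108.5 − 76.89) = 0.5355 per s.

0.535 per s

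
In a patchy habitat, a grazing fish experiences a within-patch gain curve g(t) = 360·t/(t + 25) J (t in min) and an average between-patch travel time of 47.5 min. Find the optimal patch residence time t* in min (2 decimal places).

34.46 min

Maximise g(t)/(T+t): set derivative to zero → g'(t)(T+t) = g(t).
g'(t) = 360·25/(t + 25)². Setting 360·25/(t+25)² = 360t/[(t+25)(47.5+t)] gives 25(47.5+t) = t(t+25), so t² = 25×47.5 = 1188.
t* = √1188 = 34.46 min.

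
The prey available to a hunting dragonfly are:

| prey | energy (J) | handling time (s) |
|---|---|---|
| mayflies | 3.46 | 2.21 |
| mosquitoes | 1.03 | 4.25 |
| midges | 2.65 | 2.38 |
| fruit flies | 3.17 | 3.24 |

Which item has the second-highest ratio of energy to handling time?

In descending order of E/h:
mayflies: 3.46/2.21 = 1.57 J/s
midges: 2.65/2.38 = 1.11 J/s
fruit flies: 3.17/3.24 = 0.978 J/s
mosquitoes: 1.03/4.25 = 0.242 J/s

midges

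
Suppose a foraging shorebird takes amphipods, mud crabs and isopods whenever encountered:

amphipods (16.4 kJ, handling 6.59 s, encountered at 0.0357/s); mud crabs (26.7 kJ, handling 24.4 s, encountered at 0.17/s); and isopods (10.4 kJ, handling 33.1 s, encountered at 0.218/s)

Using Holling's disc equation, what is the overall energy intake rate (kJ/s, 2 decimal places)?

0.59 kJ/s

R = (0.0357×16.4 + 0.17×26.7 + 0.218×10.4) / (1 + 0.0357×6.59 + 0.17×24.4 + 0.218×33.1) = 7.392/12.6 = 0.5867 kJ/s.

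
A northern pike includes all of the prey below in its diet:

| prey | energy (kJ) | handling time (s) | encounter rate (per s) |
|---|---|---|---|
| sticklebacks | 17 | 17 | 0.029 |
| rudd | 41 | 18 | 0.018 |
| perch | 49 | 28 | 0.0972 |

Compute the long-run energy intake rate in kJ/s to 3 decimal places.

1.321 kJ/s

Energy encountered per unit search time: 0.029×17 + 0.018×41 + 0.0972×49 = 5.994 kJ/s.
Handling time per unit search time: 0.029×17 + 0.018×18 + 0.0972×28 = 3.539.
Rate = 5.994/(1 + 3.539) = 1.321 kJ/s.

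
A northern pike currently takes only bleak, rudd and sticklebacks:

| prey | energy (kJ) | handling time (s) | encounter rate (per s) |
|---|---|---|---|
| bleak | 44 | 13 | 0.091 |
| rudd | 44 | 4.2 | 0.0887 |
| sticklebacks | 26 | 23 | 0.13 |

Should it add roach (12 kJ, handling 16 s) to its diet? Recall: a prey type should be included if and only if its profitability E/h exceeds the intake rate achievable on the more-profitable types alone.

No

Intake rate on the current diet: R = (0.091×44 + 0.0887×44 + 0.13×26) / (1 + 0.091×13 + 0.0887×4.2 + 0.13×23) = 11.29/5.546 = 2.035 kJ/s.
roach: E/h = 12/16 = 0.75 kJ/s.
Since 0.75 < R, time spent handling roach is better spent searching.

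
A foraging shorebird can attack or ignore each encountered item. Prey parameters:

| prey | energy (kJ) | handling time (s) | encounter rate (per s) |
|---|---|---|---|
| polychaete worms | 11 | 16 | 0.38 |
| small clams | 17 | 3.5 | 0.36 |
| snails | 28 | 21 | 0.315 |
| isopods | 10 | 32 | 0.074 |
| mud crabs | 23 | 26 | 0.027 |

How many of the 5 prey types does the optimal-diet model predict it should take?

1

Profitabilities (E/h, kJ/s): small clams 4.86, snails 1.33, mud crabs 0.885, polychaete worms 0.688, isopods 0.312. Add prey in this order while the next type's profitability exceeds the intake rate on those already taken.
Rate on top 1: 2.708. snails: 1.33 < 2.708 → exclude; stop.
Optimal diet: small clams — 1 of 5 types.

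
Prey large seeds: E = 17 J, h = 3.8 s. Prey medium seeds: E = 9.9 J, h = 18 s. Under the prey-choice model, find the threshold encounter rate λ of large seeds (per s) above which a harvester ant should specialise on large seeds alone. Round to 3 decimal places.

0.037 per s

At the threshold, the rate on large seeds alone equals the profitability of medium seeds: λ·17/(1 + λ·3.8) = 9.9/18 = 0.55.
Rearranging, λ(17 − 0.55×3.8) = 0.55, so λ = 0.55/14.91 = 0.03689 per s.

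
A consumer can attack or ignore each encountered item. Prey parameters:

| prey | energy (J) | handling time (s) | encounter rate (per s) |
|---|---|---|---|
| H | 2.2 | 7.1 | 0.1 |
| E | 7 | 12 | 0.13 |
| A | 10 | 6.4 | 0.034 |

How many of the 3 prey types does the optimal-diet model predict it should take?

Profitabilities (E/h, J/s): A 1.56, E 0.583, H 0.31. Add prey in this order while the next type's profitability exceeds the intake rate on those already taken.
Rate on top 1: 0.2792. E: 0.583 > 0.2792 → include.
Rate on top 2: 0.45. H: 0.31 < 0.45 → exclude; stop.
Optimal diet: A, E — 2 of 3 types.

2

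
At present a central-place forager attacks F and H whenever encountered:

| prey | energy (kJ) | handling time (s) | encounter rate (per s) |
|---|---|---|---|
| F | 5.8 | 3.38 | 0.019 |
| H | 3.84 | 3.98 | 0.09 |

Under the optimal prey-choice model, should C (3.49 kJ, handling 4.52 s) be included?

On F and H alone, R = ΣλE/(1+Σλh) = 0.4558/1.422 = 0.3204 kJ/s.
Profitability of C: 3.49/4.52 = 0.7721 kJ/s.
0.7721 > 0.3204, so adding C raises the average — include it.

Yes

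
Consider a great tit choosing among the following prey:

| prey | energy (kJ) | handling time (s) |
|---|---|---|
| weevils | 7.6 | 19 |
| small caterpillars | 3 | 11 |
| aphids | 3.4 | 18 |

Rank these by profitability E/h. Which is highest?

In descending order of E/h:
weevils: 7.6/19 = 0.4 kJ/s
small caterpillars: 3/11 = 0.273 kJ/s
aphids: 3.4/18 = 0.189 kJ/s

weevils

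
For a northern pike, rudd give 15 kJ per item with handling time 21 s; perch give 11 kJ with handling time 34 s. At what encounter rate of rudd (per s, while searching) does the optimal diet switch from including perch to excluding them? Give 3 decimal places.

0.039 per s

Drop perch once their profitability E₂/h₂ falls below the rate achievable on rudd alone: E₂/h₂ = λE₁/(1 + λh₁).
Solve for λ: λE₁h₂ = E₂(1 + λh₁) → λ(E₁h₂ − E₂h₁) = E₂ → λ = E₂/(E₁h₂ − E₂h₁).
λ = 11/(15×34 − 11×21) = 11/279 = 0.03943 per s.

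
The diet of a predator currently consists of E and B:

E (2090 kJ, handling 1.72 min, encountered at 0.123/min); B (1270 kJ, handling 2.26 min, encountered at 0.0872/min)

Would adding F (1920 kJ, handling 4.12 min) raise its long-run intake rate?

Yes

Current rate: (0.123×2090 + 0.0872×1270)/(1 + 0.123×1.72 + 0.0872×2.26) = 261.1 kJ/min.
Profitability of F: 1920/4.12 = 466 kJ/min.
466 > 261.1, so adding F raises the average — include it.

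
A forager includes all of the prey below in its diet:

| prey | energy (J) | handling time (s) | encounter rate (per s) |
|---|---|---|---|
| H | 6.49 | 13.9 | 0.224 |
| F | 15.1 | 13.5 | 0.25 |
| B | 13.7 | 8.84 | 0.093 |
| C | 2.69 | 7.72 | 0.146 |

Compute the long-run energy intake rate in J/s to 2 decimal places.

Energy encountered per unit search time: 0.224×6.49 + 0.25×15.1 + 0.093×13.7 + 0.146×2.69 = 6.896 J/s.
Handling time per unit search time: 0.224×13.9 + 0.25×13.5 + 0.093×8.84 + 0.146×7.72 = 8.438.
Rate = 6.896/(1 + 8.438) = 0.7306 J/s.

0.73 J/s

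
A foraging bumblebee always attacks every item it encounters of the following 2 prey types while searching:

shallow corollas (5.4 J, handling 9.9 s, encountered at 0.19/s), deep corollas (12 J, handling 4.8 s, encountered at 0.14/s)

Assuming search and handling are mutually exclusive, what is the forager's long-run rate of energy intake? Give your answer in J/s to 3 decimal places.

Energy encountered per unit search time: 0.19×5.4 + 0.14×12 = 2.706 J/s.
Handling time per unit search time: 0.19×9.9 + 0.14×4.8 = 2.553.
Rate = 2.706/(1 + 2.553) = 0.7616 J/s.

0.762 J/s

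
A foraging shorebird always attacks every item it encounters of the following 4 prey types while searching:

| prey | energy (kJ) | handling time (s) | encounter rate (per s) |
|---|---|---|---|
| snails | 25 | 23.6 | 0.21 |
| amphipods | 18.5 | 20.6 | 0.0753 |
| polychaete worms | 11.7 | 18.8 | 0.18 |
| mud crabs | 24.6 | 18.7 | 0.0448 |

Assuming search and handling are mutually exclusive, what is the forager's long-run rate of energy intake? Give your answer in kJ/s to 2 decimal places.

0.84 kJ/s

Energy encountered per unit search time: 0.21×25 + 0.0753×18.5 + 0.18×11.7 + 0.0448×24.6 = 9.851 kJ/s.
Handling time per unit search time: 0.21×23.6 + 0.0753×20.6 + 0.18×18.8 + 0.0448×18.7 = 10.73.
Rate = 9.851/(1 + 10.73) = 0.8399 kJ/s.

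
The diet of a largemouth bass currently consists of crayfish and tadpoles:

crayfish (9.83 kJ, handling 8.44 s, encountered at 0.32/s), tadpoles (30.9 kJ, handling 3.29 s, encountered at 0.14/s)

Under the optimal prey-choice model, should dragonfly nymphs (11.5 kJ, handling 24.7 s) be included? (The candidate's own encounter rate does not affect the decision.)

No

On crayfish and tadpoles alone, R = ΣλE/(1+Σλh) = 7.472/4.161 = 1.795 kJ/s.
dragonfly nymphs: E/h = 11.5/24.7 = 0.4656 kJ/s.
0.4656 < 1.795, so adding dragonfly nymphs would lower the average — exclude it.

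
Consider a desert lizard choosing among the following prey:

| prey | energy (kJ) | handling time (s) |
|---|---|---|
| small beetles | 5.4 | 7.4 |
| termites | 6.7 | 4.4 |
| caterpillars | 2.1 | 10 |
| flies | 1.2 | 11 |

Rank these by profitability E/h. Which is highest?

termites

Profitability E/h (kJ/s): small beetles = 5.4/7.4 = 0.73, termites = 6.7/4.4 = 1.52, caterpillars = 2.1/10 = 0.21, flies = 1.2/11 = 0.109.
Ranked: termites > small beetles > caterpillars > flies.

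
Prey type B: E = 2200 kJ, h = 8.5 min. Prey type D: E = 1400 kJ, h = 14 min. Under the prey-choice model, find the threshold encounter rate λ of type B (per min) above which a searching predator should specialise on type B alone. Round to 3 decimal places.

At the threshold, the rate on type B alone equals the profitability of type D: λ·2200/(1 + λ·8.5) = 1400/14 = 100.
Rearranging, λ(2200 − 100×8.5) = 100, so λ = 100/1350 = 0.07407 per min.

0.074 per min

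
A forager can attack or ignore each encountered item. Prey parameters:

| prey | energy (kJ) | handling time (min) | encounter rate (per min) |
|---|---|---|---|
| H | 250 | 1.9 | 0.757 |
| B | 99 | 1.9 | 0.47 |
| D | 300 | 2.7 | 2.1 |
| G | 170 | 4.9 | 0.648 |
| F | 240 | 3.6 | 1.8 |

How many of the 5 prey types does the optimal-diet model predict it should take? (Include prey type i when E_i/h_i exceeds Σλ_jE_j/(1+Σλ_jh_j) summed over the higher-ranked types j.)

2

Rank by E/h (kJ/min): H 132, D 111, F 66.7, B 52.1, G 34.7. Include each in turn until the next type's E/h falls below the running intake rate.
Rate on top 1: 77.62. D: 111 > 77.62 → include.
Rate on top 2: 101. F: 66.7 < 101 → exclude; stop.
Optimal diet: H, D — 2 of 5 types.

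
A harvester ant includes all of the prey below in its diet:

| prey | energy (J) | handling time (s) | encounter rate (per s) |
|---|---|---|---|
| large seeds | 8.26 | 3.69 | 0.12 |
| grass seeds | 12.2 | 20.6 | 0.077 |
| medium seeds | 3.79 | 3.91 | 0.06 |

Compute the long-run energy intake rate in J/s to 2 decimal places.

0.66 J/s

R = Σλ_iE_i / (1 + Σλ_ih_i)
Numerator: 0.12×8.26 + 0.077×12.2 + 0.06×3.79 = 2.158
Denominator: 1 + 0.12×3.69 + 0.077×20.6 + 0.06×3.91 = 3.264
R = 2.158/3.264 = 0.6612 J/s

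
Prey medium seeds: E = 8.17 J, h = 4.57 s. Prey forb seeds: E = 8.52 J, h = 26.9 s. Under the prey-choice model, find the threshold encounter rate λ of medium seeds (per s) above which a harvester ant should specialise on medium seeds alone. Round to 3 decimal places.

0.047 per s

At the threshold, the rate on medium seeds alone equals the profitability of forb seeds: λ·8.17/(1 + λ·4.57) = 8.52/26.9 = 0.3167.
Rearranging, λ(8.17 − 0.3167×4.57) = 0.3167, so λ = 0.3167/6.723 = 0.04711 per s.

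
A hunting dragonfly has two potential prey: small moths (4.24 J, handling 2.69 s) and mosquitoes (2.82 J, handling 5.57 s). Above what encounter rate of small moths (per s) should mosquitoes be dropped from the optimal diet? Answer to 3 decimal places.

Drop mosquitoes once their profitability E₂/h₂ falls below the rate achievable on small moths alone: E₂/h₂ = λE₁/(1 + λh₁).
Solve for λ: λE₁h₂ = E₂(1 + λh₁) → λ(E₁h₂ − E₂h₁) = E₂ → λ = E₂/(E₁h₂ − E₂h₁).
λ = 2.82/(4.24×5.57 − 2.82×2.69) = 2.82/16.03 = 0.1759 per s.

0.176 per s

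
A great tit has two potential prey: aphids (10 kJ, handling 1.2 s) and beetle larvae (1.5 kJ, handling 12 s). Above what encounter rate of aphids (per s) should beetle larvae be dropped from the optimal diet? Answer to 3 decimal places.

0.013 per s

At the threshold, the rate on aphids alone equals the profitability of beetle larvae: λ·10/(1 + λ·1.2) = 1.5/12 = 0.125.
Rearranging, λ(10 − 0.125×1.2) = 0.125, so λ = 0.125/9.85 = 0.01269 per s.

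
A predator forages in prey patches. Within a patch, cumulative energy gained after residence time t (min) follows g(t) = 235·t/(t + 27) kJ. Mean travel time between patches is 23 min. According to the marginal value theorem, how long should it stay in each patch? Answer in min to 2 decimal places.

24.92 min

Maximise g(t)/(T+t): set derivative to zero → g'(t)(T+t) = g(t).
g'(t) = 235·27/(t + 27)². Setting 235·27/(t+27)² = 235t/[(t+27)(23+t)] gives 27(23+t) = t(t+27), so t² = 27×23 = 621.
t* = √621 = 24.92 min.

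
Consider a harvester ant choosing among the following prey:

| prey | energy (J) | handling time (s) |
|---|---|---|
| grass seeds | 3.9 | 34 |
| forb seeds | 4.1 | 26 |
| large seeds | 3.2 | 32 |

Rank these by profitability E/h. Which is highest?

forb seeds

Profitability E/h (J/s): grass seeds = 3.9/34 = 0.115, forb seeds = 4.1/26 = 0.158, large seeds = 3.2/32 = 0.1.
Ranked: forb seeds > grass seeds > large seeds.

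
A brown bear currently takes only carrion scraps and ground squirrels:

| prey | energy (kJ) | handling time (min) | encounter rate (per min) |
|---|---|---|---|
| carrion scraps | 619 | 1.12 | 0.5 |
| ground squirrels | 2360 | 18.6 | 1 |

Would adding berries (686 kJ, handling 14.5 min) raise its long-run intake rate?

No

Current rate: (0.5×619 + 1×2360)/(1 + 0.5×1.12 + 1×18.6) = 132.4 kJ/min.
Profitability of berries: 686/14.5 = 47.31 kJ/min.
47.31 < 132.4, so adding berries would lower the average — exclude it.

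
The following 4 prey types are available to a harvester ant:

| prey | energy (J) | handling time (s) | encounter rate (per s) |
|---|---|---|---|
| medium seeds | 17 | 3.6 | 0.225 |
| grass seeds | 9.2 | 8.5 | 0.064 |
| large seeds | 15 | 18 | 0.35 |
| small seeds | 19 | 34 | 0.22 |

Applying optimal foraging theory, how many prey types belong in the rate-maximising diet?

1

E/h in descending order: medium seeds 4.72, grass seeds 1.08, large seeds 0.833, small seeds 0.559 J/s. The optimal diet is the largest prefix of this list for which every included type satisfies E_i/h_i > R on the types above it.
Rate on top 1: 2.113. grass seeds: 1.08 < 2.113 → exclude; stop.
Optimal diet: medium seeds — 1 of 4 types.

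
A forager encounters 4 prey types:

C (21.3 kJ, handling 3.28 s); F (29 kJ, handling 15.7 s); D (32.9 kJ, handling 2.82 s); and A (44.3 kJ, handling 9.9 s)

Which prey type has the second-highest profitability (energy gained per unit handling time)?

Profitability E/h (kJ/s): C = 21.3/3.28 = 6.49, F = 29/15.7 = 1.85, D = 32.9/2.82 = 11.7, A = 44.3/9.9 = 4.47.
Ranked: D > C > A > F.

C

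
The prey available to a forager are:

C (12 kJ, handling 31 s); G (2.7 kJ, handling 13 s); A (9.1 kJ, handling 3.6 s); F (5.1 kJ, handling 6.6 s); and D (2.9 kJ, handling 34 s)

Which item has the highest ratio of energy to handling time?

Profitability E/h (kJ/s): C = 12/31 = 0.387, G = 2.7/13 = 0.208, A = 9.1/3.6 = 2.53, F = 5.1/6.6 = 0.773, D = 2.9/34 = 0.0853.
Ranked: A > F > C > G > D.

A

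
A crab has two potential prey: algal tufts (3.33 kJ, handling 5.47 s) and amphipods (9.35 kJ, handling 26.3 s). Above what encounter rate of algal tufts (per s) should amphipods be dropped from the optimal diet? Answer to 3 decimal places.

Drop amphipods once their profitability E₂/h₂ falls below the rate achievable on algal tufts alone: E₂/h₂ = λE₁/(1 + λh₁).
Solve for λ: λE₁h₂ = E₂(1 + λh₁) → λ(E₁h₂ − E₂h₁) = E₂ → λ = E₂/(E₁h₂ − E₂h₁).
λ = 9.35/(3.33×26.3 − 9.35×5.47) = 9.35/36.43 = 0.2566 per s.

0.257 per s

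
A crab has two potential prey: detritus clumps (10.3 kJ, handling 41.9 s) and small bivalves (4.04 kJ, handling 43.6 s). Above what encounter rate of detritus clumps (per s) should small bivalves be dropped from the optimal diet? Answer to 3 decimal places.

0.014 per s

Drop small bivalves once their profitability E₂/h₂ falls below the rate achievable on detritus clumps alone: E₂/h₂ = λE₁/(1 + λh₁).
Solve for λ: λE₁h₂ = E₂(1 + λh₁) → λ(E₁h₂ − E₂h₁) = E₂ → λ = E₂/(E₁h₂ − E₂h₁).
λ = 4.04/(10.3×43.6 − 4.04×41.9) = 4.04/279.8 = 0.01444 per s.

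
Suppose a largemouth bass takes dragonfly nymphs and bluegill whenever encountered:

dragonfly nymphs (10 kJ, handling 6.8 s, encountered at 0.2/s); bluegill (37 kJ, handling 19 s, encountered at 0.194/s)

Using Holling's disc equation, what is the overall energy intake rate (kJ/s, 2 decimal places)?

R = Σλ_iE_i / (1 + Σλ_ih_i)
Numerator: 0.2×10 + 0.194×37 = 9.178
Denominator: 1 + 0.2×6.8 + 0.194×19 = 6.046
R = 9.178/6.046 = 1.518 kJ/s

1.52 kJ/s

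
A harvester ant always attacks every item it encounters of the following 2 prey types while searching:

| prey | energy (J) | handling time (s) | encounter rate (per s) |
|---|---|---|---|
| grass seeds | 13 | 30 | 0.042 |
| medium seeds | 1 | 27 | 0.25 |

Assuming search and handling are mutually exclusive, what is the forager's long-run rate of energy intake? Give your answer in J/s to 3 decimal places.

R = (0.042×13 + 0.25×1) / (1 + 0.042×30 + 0.25×27) = 0.796/9.01 = 0.08835 J/s.

0.088 J/s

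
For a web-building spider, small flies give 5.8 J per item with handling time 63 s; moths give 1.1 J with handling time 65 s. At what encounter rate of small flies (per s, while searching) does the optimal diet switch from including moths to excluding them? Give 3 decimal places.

At the threshold, the rate on small flies alone equals the profitability of moths: λ·5.8/(1 + λ·63) = 1.1/65 = 0.01692.
Rearranging, λ(5.8 − 0.01692×63) = 0.01692, so λ = 0.01692/4.734 = 0.003575 per s.

0.004 per s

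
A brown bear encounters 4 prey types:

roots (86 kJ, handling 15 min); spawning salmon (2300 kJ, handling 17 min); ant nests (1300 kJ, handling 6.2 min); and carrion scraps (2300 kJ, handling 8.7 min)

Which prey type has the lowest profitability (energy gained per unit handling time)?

roots

Profitability E/h (kJ/min): roots = 86/15 = 5.73, spawning salmon = 2300/17 = 135, ant nests = 1300/6.2 = 210, carrion scraps = 2300/8.7 = 264.
Ranked: carrion scraps > ant nests > spawning salmon > roots.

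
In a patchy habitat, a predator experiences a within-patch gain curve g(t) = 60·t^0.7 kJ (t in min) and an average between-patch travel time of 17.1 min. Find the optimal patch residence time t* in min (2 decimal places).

By the marginal value theorem, leave when the instantaneous gain rate g'(t) equals the habitat-wide average g(t)/(T + t).
g'(t) = 0.7·60·t^-0.3. Setting 0.7·60·t^-0.3 = 60·t^0.7/(17.1+t) gives 0.7(17.1+t) = t, so 0.30·t = 0.7×17.1.
t* = 0.7×17.1/0.30 = 39.9 min.

39.90 min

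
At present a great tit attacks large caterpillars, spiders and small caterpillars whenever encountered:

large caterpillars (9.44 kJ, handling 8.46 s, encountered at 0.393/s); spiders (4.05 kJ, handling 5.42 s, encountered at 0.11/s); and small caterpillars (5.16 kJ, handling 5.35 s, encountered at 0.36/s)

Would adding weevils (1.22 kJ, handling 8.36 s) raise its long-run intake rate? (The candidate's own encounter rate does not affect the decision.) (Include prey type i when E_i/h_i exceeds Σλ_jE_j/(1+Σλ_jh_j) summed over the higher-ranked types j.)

On large caterpillars, spiders and small caterpillars alone, R = ΣλE/(1+Σλh) = 6.013/6.847 = 0.8782 kJ/s.
weevils: E/h = 1.22/8.36 = 0.1459 kJ/s.
0.1459 < 0.8782, so adding weevils would lower the average — exclude it.

No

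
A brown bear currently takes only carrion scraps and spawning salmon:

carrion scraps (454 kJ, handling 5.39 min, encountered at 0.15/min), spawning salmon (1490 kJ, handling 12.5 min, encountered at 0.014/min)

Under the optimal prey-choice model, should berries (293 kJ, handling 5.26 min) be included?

Yes

Intake rate on the current diet: R = (0.15×454 + 0.014×1490) / (1 + 0.15×5.39 + 0.014×12.5) = 88.96/1.983 = 44.85 kJ/min.
Profitability of berries: 293/5.26 = 55.7 kJ/min.
Since 55.7 > R, including berries increases the long-run rate.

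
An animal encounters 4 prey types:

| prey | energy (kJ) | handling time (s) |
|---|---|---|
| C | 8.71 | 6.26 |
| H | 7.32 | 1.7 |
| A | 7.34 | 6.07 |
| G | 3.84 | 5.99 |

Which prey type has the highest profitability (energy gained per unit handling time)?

In descending order of E/h:
H: 7.32/1.7 = 4.31 kJ/s
C: 8.71/6.26 = 1.39 kJ/s
A: 7.34/6.07 = 1.21 kJ/s
G: 3.84/5.99 = 0.641 kJ/s

H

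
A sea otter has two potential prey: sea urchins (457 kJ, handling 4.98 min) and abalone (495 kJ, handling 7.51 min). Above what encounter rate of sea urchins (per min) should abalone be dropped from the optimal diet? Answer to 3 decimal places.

0.512 per min

At the threshold, the rate on sea urchins alone equals the profitability of abalone: λ·457/(1 + λ·4.98) = 495/7.51 = 65.91.
Rearranging, λ(457 − 65.91×4.98) = 65.91, so λ = 65.91/128.8 = 0.5119 per min.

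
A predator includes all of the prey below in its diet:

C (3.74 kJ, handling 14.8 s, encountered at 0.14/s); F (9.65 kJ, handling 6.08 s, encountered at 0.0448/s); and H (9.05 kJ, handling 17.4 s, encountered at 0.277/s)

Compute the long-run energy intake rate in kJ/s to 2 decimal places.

0.42 kJ/s

R = (0.14×3.74 + 0.0448×9.65 + 0.277×9.05) / (1 + 0.14×14.8 + 0.0448×6.08 + 0.277×17.4) = 3.463/8.164 = 0.4241 kJ/s.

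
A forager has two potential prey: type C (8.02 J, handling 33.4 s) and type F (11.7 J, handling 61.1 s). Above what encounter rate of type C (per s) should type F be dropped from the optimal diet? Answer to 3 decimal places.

Drop type F once their profitability E₂/h₂ falls below the rate achievable on type C alone: E₂/h₂ = λE₁/(1 + λh₁).
Solve for λ: λE₁h₂ = E₂(1 + λh₁) → λ(E₁h₂ − E₂h₁) = E₂ → λ = E₂/(E₁h₂ − E₂h₁).
λ = 11.7/(8.02×61.1 − 11.7×33.4) = 11.7/99.24 = 0.1179 per s.

0.118 per s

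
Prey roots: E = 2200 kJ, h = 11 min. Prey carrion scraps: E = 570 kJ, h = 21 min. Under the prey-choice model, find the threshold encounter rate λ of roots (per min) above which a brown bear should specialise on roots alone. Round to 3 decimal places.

0.014 per min

Drop carrion scraps once their profitability E₂/h₂ falls below the rate achievable on roots alone: E₂/h₂ = λE₁/(1 + λh₁).
Solve for λ: λE₁h₂ = E₂(1 + λh₁) → λ(E₁h₂ − E₂h₁) = E₂ → λ = E₂/(E₁h₂ − E₂h₁).
λ = 570/(2200×21 − 570×11) = 570/3.993e+04 = 0.01427 per min.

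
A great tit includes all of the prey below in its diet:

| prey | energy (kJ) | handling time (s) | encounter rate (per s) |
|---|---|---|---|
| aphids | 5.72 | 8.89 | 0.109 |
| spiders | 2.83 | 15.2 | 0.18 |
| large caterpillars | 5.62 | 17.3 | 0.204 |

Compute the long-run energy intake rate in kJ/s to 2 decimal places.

0.28 kJ/s

R = (0.109×5.72 + 0.18×2.83 + 0.204×5.62) / (1 + 0.109×8.89 + 0.18×15.2 + 0.204×17.3) = 2.279/8.234 = 0.2768 kJ/s.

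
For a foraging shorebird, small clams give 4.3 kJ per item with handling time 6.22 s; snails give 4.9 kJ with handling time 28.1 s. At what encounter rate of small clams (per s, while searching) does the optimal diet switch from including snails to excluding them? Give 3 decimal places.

0.054 per s

Drop snails once their profitability E₂/h₂ falls below the rate achievable on small clams alone: E₂/h₂ = λE₁/(1 + λh₁).
Solve for λ: λE₁h₂ = E₂(1 + λh₁) → λ(E₁h₂ − E₂h₁) = E₂ → λ = E₂/(E₁h₂ − E₂h₁).
λ = 4.9/(4.3×28.1 − 4.9×6.22) = 4.9/90.35 = 0.05423 per s.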